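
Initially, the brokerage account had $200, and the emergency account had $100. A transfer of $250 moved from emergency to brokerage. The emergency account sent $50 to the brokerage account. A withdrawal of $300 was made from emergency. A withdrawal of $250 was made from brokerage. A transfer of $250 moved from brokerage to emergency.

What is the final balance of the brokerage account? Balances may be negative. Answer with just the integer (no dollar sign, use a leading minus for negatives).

Tracking account balances step by step:
Start: brokerage=200, emergency=100
Event 1 (transfer 250 emergency -> brokerage): emergency: 100 - 250 = -150, brokerage: 200 + 250 = 450. Balances: brokerage=450, emergency=-150
Event 2 (transfer 50 emergency -> brokerage): emergency: -150 - 50 = -200, brokerage: 450 + 50 = 500. Balances: brokerage=500, emergency=-200
Event 3 (withdraw 300 from emergency): emergency: -200 - 300 = -500. Balances: brokerage=500, emergency=-500
Event 4 (withdraw 250 from brokerage): brokerage: 500 - 250 = 250. Balances: brokerage=250, emergency=-500
Event 5 (transfer 250 brokerage -> emergency): brokerage: 250 - 250 = 0, emergency: -500 + 250 = -250. Balances: brokerage=0, emergency=-250

Final balance of brokerage: 0

Answer: 0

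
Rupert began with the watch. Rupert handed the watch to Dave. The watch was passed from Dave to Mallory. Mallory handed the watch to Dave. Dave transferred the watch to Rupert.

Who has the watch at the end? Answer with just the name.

Answer: Rupert

Derivation:
Tracking the watch through each event:
Start: Rupert has the watch.
After event 1: Dave has the watch.
After event 2: Mallory has the watch.
After event 3: Dave has the watch.
After event 4: Rupert has the watch.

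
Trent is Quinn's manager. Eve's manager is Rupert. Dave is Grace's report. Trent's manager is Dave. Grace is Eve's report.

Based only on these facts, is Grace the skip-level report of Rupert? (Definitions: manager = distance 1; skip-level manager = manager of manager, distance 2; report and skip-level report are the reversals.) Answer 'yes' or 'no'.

Reconstructing the manager chain from the given facts:
  Rupert -> Eve -> Grace -> Dave -> Trent -> Quinn
(each arrow means 'manager of the next')
Positions in the chain (0 = top):
  position of Rupert: 0
  position of Eve: 1
  position of Grace: 2
  position of Dave: 3
  position of Trent: 4
  position of Quinn: 5

Grace is at position 2, Rupert is at position 0; signed distance (j - i) = -2.
'skip-level report' requires j - i = -2. Actual distance is -2, so the relation HOLDS.

Answer: yes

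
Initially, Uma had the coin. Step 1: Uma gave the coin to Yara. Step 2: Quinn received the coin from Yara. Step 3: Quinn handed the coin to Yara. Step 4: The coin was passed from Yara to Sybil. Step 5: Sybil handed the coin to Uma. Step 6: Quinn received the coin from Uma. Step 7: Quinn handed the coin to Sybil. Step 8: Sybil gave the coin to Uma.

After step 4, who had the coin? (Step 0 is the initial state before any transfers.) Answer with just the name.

Answer: Sybil

Derivation:
Tracking the coin holder through step 4:
After step 0 (start): Uma
After step 1: Yara
After step 2: Quinn
After step 3: Yara
After step 4: Sybil

At step 4, the holder is Sybil.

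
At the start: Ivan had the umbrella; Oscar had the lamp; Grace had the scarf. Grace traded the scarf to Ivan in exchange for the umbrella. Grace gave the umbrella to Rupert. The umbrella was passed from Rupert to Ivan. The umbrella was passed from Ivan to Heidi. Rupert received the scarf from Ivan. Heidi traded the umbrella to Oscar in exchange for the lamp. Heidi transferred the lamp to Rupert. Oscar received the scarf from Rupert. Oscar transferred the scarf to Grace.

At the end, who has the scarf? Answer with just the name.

Answer: Grace

Derivation:
Tracking all object holders:
Start: umbrella:Ivan, lamp:Oscar, scarf:Grace
Event 1 (swap scarf<->umbrella: now scarf:Ivan, umbrella:Grace). State: umbrella:Grace, lamp:Oscar, scarf:Ivan
Event 2 (give umbrella: Grace -> Rupert). State: umbrella:Rupert, lamp:Oscar, scarf:Ivan
Event 3 (give umbrella: Rupert -> Ivan). State: umbrella:Ivan, lamp:Oscar, scarf:Ivan
Event 4 (give umbrella: Ivan -> Heidi). State: umbrella:Heidi, lamp:Oscar, scarf:Ivan
Event 5 (give scarf: Ivan -> Rupert). State: umbrella:Heidi, lamp:Oscar, scarf:Rupert
Event 6 (swap umbrella<->lamp: now umbrella:Oscar, lamp:Heidi). State: umbrella:Oscar, lamp:Heidi, scarf:Rupert
Event 7 (give lamp: Heidi -> Rupert). State: umbrella:Oscar, lamp:Rupert, scarf:Rupert
Event 8 (give scarf: Rupert -> Oscar). State: umbrella:Oscar, lamp:Rupert, scarf:Oscar
Event 9 (give scarf: Oscar -> Grace). State: umbrella:Oscar, lamp:Rupert, scarf:Grace

Final state: umbrella:Oscar, lamp:Rupert, scarf:Grace
The scarf is held by Grace.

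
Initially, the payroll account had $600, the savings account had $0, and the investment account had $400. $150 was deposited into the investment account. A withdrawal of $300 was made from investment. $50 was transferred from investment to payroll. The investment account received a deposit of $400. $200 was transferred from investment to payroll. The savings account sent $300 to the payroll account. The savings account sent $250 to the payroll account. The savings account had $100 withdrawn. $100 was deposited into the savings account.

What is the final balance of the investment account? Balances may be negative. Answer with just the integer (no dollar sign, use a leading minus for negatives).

Answer: 400

Derivation:
Tracking account balances step by step:
Start: payroll=600, savings=0, investment=400
Event 1 (deposit 150 to investment): investment: 400 + 150 = 550. Balances: payroll=600, savings=0, investment=550
Event 2 (withdraw 300 from investment): investment: 550 - 300 = 250. Balances: payroll=600, savings=0, investment=250
Event 3 (transfer 50 investment -> payroll): investment: 250 - 50 = 200, payroll: 600 + 50 = 650. Balances: payroll=650, savings=0, investment=200
Event 4 (deposit 400 to investment): investment: 200 + 400 = 600. Balances: payroll=650, savings=0, investment=600
Event 5 (transfer 200 investment -> payroll): investment: 600 - 200 = 400, payroll: 650 + 200 = 850. Balances: payroll=850, savings=0, investment=400
Event 6 (transfer 300 savings -> payroll): savings: 0 - 300 = -300, payroll: 850 + 300 = 1150. Balances: payroll=1150, savings=-300, investment=400
Event 7 (transfer 250 savings -> payroll): savings: -300 - 250 = -550, payroll: 1150 + 250 = 1400. Balances: payroll=1400, savings=-550, investment=400
Event 8 (withdraw 100 from savings): savings: -550 - 100 = -650. Balances: payroll=1400, savings=-650, investment=400
Event 9 (deposit 100 to savings): savings: -650 + 100 = -550. Balances: payroll=1400, savings=-550, investment=400

Final balance of investment: 400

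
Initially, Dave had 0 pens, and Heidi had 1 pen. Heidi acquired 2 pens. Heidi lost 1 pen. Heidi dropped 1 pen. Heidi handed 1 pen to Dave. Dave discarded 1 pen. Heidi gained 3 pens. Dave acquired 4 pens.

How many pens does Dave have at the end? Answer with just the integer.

Tracking counts step by step:
Start: Dave=0, Heidi=1
Event 1 (Heidi +2): Heidi: 1 -> 3. State: Dave=0, Heidi=3
Event 2 (Heidi -1): Heidi: 3 -> 2. State: Dave=0, Heidi=2
Event 3 (Heidi -1): Heidi: 2 -> 1. State: Dave=0, Heidi=1
Event 4 (Heidi -> Dave, 1): Heidi: 1 -> 0, Dave: 0 -> 1. State: Dave=1, Heidi=0
Event 5 (Dave -1): Dave: 1 -> 0. State: Dave=0, Heidi=0
Event 6 (Heidi +3): Heidi: 0 -> 3. State: Dave=0, Heidi=3
Event 7 (Dave +4): Dave: 0 -> 4. State: Dave=4, Heidi=3

Dave's final count: 4

Answer: 4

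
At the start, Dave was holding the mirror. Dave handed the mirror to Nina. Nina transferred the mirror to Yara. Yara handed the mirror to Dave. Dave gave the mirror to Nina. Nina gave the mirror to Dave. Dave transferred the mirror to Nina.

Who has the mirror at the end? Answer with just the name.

Tracking the mirror through each event:
Start: Dave has the mirror.
After event 1: Nina has the mirror.
After event 2: Yara has the mirror.
After event 3: Dave has the mirror.
After event 4: Nina has the mirror.
After event 5: Dave has the mirror.
After event 6: Nina has the mirror.

Answer: Nina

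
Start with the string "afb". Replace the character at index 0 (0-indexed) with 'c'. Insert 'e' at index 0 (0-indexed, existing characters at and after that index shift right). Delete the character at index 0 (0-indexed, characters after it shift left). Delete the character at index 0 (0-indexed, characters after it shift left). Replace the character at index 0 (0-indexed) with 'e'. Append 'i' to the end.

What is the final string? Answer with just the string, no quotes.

Answer: ebi

Derivation:
Applying each edit step by step:
Start: "afb"
Op 1 (replace idx 0: 'a' -> 'c'): "afb" -> "cfb"
Op 2 (insert 'e' at idx 0): "cfb" -> "ecfb"
Op 3 (delete idx 0 = 'e'): "ecfb" -> "cfb"
Op 4 (delete idx 0 = 'c'): "cfb" -> "fb"
Op 5 (replace idx 0: 'f' -> 'e'): "fb" -> "eb"
Op 6 (append 'i'): "eb" -> "ebi"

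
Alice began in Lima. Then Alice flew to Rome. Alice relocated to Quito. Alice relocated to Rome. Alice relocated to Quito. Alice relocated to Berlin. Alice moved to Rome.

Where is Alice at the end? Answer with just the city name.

Answer: Rome

Derivation:
Tracking Alice's location:
Start: Alice is in Lima.
After move 1: Lima -> Rome. Alice is in Rome.
After move 2: Rome -> Quito. Alice is in Quito.
After move 3: Quito -> Rome. Alice is in Rome.
After move 4: Rome -> Quito. Alice is in Quito.
After move 5: Quito -> Berlin. Alice is in Berlin.
After move 6: Berlin -> Rome. Alice is in Rome.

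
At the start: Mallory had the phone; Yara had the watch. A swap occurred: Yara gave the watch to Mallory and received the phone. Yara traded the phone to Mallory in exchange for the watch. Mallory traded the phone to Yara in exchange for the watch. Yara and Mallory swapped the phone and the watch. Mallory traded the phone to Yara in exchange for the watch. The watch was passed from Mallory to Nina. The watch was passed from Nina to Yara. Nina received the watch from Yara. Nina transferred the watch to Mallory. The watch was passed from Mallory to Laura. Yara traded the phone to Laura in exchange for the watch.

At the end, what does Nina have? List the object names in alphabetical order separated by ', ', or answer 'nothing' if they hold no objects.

Tracking all object holders:
Start: phone:Mallory, watch:Yara
Event 1 (swap watch<->phone: now watch:Mallory, phone:Yara). State: phone:Yara, watch:Mallory
Event 2 (swap phone<->watch: now phone:Mallory, watch:Yara). State: phone:Mallory, watch:Yara
Event 3 (swap phone<->watch: now phone:Yara, watch:Mallory). State: phone:Yara, watch:Mallory
Event 4 (swap phone<->watch: now phone:Mallory, watch:Yara). State: phone:Mallory, watch:Yara
Event 5 (swap phone<->watch: now phone:Yara, watch:Mallory). State: phone:Yara, watch:Mallory
Event 6 (give watch: Mallory -> Nina). State: phone:Yara, watch:Nina
Event 7 (give watch: Nina -> Yara). State: phone:Yara, watch:Yara
Event 8 (give watch: Yara -> Nina). State: phone:Yara, watch:Nina
Event 9 (give watch: Nina -> Mallory). State: phone:Yara, watch:Mallory
Event 10 (give watch: Mallory -> Laura). State: phone:Yara, watch:Laura
Event 11 (swap phone<->watch: now phone:Laura, watch:Yara). State: phone:Laura, watch:Yara

Final state: phone:Laura, watch:Yara
Nina holds: (nothing).

Answer: nothing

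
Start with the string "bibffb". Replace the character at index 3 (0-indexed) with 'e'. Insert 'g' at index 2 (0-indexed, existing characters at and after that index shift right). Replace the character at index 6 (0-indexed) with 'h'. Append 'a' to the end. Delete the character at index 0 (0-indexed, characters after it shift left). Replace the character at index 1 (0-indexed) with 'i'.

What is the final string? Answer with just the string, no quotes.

Answer: iibefha

Derivation:
Applying each edit step by step:
Start: "bibffb"
Op 1 (replace idx 3: 'f' -> 'e'): "bibffb" -> "bibefb"
Op 2 (insert 'g' at idx 2): "bibefb" -> "bigbefb"
Op 3 (replace idx 6: 'b' -> 'h'): "bigbefb" -> "bigbefh"
Op 4 (append 'a'): "bigbefh" -> "bigbefha"
Op 5 (delete idx 0 = 'b'): "bigbefha" -> "igbefha"
Op 6 (replace idx 1: 'g' -> 'i'): "igbefha" -> "iibefha"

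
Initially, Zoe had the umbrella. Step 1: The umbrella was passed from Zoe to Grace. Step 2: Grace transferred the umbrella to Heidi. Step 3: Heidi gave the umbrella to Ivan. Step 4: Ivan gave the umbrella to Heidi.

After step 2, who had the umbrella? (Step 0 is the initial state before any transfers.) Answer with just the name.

Tracking the umbrella holder through step 2:
After step 0 (start): Zoe
After step 1: Grace
After step 2: Heidi

At step 2, the holder is Heidi.

Answer: Heidi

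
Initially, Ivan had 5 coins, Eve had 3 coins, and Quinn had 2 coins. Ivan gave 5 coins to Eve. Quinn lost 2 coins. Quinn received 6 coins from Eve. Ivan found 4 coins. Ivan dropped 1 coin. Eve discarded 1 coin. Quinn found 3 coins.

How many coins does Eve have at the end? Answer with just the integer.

Tracking counts step by step:
Start: Ivan=5, Eve=3, Quinn=2
Event 1 (Ivan -> Eve, 5): Ivan: 5 -> 0, Eve: 3 -> 8. State: Ivan=0, Eve=8, Quinn=2
Event 2 (Quinn -2): Quinn: 2 -> 0. State: Ivan=0, Eve=8, Quinn=0
Event 3 (Eve -> Quinn, 6): Eve: 8 -> 2, Quinn: 0 -> 6. State: Ivan=0, Eve=2, Quinn=6
Event 4 (Ivan +4): Ivan: 0 -> 4. State: Ivan=4, Eve=2, Quinn=6
Event 5 (Ivan -1): Ivan: 4 -> 3. State: Ivan=3, Eve=2, Quinn=6
Event 6 (Eve -1): Eve: 2 -> 1. State: Ivan=3, Eve=1, Quinn=6
Event 7 (Quinn +3): Quinn: 6 -> 9. State: Ivan=3, Eve=1, Quinn=9

Eve's final count: 1

Answer: 1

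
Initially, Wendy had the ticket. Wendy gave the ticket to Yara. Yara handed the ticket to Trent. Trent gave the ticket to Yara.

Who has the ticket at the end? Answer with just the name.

Answer: Yara

Derivation:
Tracking the ticket through each event:
Start: Wendy has the ticket.
After event 1: Yara has the ticket.
After event 2: Trent has the ticket.
After event 3: Yara has the ticket.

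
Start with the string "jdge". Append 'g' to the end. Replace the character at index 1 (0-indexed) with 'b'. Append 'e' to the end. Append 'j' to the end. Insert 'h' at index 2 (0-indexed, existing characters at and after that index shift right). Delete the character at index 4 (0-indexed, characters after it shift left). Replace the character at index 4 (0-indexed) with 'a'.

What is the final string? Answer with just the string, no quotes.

Applying each edit step by step:
Start: "jdge"
Op 1 (append 'g'): "jdge" -> "jdgeg"
Op 2 (replace idx 1: 'd' -> 'b'): "jdgeg" -> "jbgeg"
Op 3 (append 'e'): "jbgeg" -> "jbgege"
Op 4 (append 'j'): "jbgege" -> "jbgegej"
Op 5 (insert 'h' at idx 2): "jbgegej" -> "jbhgegej"
Op 6 (delete idx 4 = 'e'): "jbhgegej" -> "jbhggej"
Op 7 (replace idx 4: 'g' -> 'a'): "jbhggej" -> "jbhgaej"

Answer: jbhgaej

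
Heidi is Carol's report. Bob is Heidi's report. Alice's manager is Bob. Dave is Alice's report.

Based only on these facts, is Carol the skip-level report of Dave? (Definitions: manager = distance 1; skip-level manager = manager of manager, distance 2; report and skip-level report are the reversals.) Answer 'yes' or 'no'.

Reconstructing the manager chain from the given facts:
  Carol -> Heidi -> Bob -> Alice -> Dave
(each arrow means 'manager of the next')
Positions in the chain (0 = top):
  position of Carol: 0
  position of Heidi: 1
  position of Bob: 2
  position of Alice: 3
  position of Dave: 4

Carol is at position 0, Dave is at position 4; signed distance (j - i) = 4.
'skip-level report' requires j - i = -2. Actual distance is 4, so the relation does NOT hold.

Answer: no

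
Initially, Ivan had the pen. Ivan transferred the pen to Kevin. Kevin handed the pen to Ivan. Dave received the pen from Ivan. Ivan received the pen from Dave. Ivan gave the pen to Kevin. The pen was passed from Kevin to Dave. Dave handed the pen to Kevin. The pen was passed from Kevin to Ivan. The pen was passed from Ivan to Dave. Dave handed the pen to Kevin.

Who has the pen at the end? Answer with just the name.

Tracking the pen through each event:
Start: Ivan has the pen.
After event 1: Kevin has the pen.
After event 2: Ivan has the pen.
After event 3: Dave has the pen.
After event 4: Ivan has the pen.
After event 5: Kevin has the pen.
After event 6: Dave has the pen.
After event 7: Kevin has the pen.
After event 8: Ivan has the pen.
After event 9: Dave has the pen.
After event 10: Kevin has the pen.

Answer: Kevin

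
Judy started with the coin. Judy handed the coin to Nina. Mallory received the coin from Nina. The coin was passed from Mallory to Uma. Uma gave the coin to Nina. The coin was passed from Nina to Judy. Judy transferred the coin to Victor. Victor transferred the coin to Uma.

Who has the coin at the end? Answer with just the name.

Tracking the coin through each event:
Start: Judy has the coin.
After event 1: Nina has the coin.
After event 2: Mallory has the coin.
After event 3: Uma has the coin.
After event 4: Nina has the coin.
After event 5: Judy has the coin.
After event 6: Victor has the coin.
After event 7: Uma has the coin.

Answer: Uma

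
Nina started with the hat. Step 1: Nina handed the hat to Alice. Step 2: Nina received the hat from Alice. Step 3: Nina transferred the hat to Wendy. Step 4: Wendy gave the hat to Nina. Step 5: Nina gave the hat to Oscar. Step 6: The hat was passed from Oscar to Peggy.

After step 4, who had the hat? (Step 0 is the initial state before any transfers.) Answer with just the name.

Tracking the hat holder through step 4:
After step 0 (start): Nina
After step 1: Alice
After step 2: Nina
After step 3: Wendy
After step 4: Nina

At step 4, the holder is Nina.

Answer: Nina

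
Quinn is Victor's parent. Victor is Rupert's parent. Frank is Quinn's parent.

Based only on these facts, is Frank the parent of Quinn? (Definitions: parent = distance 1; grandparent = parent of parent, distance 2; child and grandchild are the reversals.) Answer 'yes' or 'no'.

Answer: yes

Derivation:
Reconstructing the parent chain from the given facts:
  Frank -> Quinn -> Victor -> Rupert
(each arrow means 'parent of the next')
Positions in the chain (0 = top):
  position of Frank: 0
  position of Quinn: 1
  position of Victor: 2
  position of Rupert: 3

Frank is at position 0, Quinn is at position 1; signed distance (j - i) = 1.
'parent' requires j - i = 1. Actual distance is 1, so the relation HOLDS.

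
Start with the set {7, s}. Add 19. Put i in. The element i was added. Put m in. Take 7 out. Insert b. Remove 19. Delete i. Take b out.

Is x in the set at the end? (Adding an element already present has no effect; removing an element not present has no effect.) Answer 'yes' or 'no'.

Answer: no

Derivation:
Tracking the set through each operation:
Start: {7, s}
Event 1 (add 19): added. Set: {19, 7, s}
Event 2 (add i): added. Set: {19, 7, i, s}
Event 3 (add i): already present, no change. Set: {19, 7, i, s}
Event 4 (add m): added. Set: {19, 7, i, m, s}
Event 5 (remove 7): removed. Set: {19, i, m, s}
Event 6 (add b): added. Set: {19, b, i, m, s}
Event 7 (remove 19): removed. Set: {b, i, m, s}
Event 8 (remove i): removed. Set: {b, m, s}
Event 9 (remove b): removed. Set: {m, s}

Final set: {m, s} (size 2)
x is NOT in the final set.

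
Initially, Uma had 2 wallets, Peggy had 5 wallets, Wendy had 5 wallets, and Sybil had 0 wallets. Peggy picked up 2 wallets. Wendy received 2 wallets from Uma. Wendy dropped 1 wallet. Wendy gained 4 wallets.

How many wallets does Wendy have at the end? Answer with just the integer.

Tracking counts step by step:
Start: Uma=2, Peggy=5, Wendy=5, Sybil=0
Event 1 (Peggy +2): Peggy: 5 -> 7. State: Uma=2, Peggy=7, Wendy=5, Sybil=0
Event 2 (Uma -> Wendy, 2): Uma: 2 -> 0, Wendy: 5 -> 7. State: Uma=0, Peggy=7, Wendy=7, Sybil=0
Event 3 (Wendy -1): Wendy: 7 -> 6. State: Uma=0, Peggy=7, Wendy=6, Sybil=0
Event 4 (Wendy +4): Wendy: 6 -> 10. State: Uma=0, Peggy=7, Wendy=10, Sybil=0

Wendy's final count: 10

Answer: 10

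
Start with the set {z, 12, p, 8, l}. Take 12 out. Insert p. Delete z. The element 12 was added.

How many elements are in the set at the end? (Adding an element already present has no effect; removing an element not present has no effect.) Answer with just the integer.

Answer: 4

Derivation:
Tracking the set through each operation:
Start: {12, 8, l, p, z}
Event 1 (remove 12): removed. Set: {8, l, p, z}
Event 2 (add p): already present, no change. Set: {8, l, p, z}
Event 3 (remove z): removed. Set: {8, l, p}
Event 4 (add 12): added. Set: {12, 8, l, p}

Final set: {12, 8, l, p} (size 4)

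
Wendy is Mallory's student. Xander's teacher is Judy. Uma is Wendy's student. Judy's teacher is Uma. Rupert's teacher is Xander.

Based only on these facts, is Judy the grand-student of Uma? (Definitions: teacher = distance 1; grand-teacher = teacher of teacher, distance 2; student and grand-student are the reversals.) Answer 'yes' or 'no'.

Answer: no

Derivation:
Reconstructing the teacher chain from the given facts:
  Mallory -> Wendy -> Uma -> Judy -> Xander -> Rupert
(each arrow means 'teacher of the next')
Positions in the chain (0 = top):
  position of Mallory: 0
  position of Wendy: 1
  position of Uma: 2
  position of Judy: 3
  position of Xander: 4
  position of Rupert: 5

Judy is at position 3, Uma is at position 2; signed distance (j - i) = -1.
'grand-student' requires j - i = -2. Actual distance is -1, so the relation does NOT hold.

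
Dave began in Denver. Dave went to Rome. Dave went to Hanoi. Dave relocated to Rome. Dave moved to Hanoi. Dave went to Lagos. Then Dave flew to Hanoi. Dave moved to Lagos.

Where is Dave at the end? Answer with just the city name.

Answer: Lagos

Derivation:
Tracking Dave's location:
Start: Dave is in Denver.
After move 1: Denver -> Rome. Dave is in Rome.
After move 2: Rome -> Hanoi. Dave is in Hanoi.
After move 3: Hanoi -> Rome. Dave is in Rome.
After move 4: Rome -> Hanoi. Dave is in Hanoi.
After move 5: Hanoi -> Lagos. Dave is in Lagos.
After move 6: Lagos -> Hanoi. Dave is in Hanoi.
After move 7: Hanoi -> Lagos. Dave is in Lagos.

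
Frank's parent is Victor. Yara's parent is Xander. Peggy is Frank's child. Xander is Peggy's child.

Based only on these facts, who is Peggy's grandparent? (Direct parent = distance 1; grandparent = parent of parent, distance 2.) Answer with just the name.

Reconstructing the parent chain from the given facts:
  Victor -> Frank -> Peggy -> Xander -> Yara
(each arrow means 'parent of the next')
Positions in the chain (0 = top):
  position of Victor: 0
  position of Frank: 1
  position of Peggy: 2
  position of Xander: 3
  position of Yara: 4

Peggy is at position 2; the grandparent is 2 steps up the chain, i.e. position 0: Victor.

Answer: Victor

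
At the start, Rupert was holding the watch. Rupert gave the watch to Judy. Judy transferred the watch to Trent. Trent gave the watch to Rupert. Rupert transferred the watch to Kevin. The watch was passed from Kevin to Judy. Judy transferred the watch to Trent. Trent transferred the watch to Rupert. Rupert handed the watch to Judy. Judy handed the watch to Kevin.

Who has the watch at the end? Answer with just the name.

Tracking the watch through each event:
Start: Rupert has the watch.
After event 1: Judy has the watch.
After event 2: Trent has the watch.
After event 3: Rupert has the watch.
After event 4: Kevin has the watch.
After event 5: Judy has the watch.
After event 6: Trent has the watch.
After event 7: Rupert has the watch.
After event 8: Judy has the watch.
After event 9: Kevin has the watch.

Answer: Kevin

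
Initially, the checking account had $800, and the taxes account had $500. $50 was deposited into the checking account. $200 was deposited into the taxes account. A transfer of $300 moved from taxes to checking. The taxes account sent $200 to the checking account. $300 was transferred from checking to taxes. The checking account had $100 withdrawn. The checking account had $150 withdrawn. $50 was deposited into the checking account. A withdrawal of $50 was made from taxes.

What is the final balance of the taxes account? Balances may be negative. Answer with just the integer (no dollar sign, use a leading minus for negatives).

Answer: 450

Derivation:
Tracking account balances step by step:
Start: checking=800, taxes=500
Event 1 (deposit 50 to checking): checking: 800 + 50 = 850. Balances: checking=850, taxes=500
Event 2 (deposit 200 to taxes): taxes: 500 + 200 = 700. Balances: checking=850, taxes=700
Event 3 (transfer 300 taxes -> checking): taxes: 700 - 300 = 400, checking: 850 + 300 = 1150. Balances: checking=1150, taxes=400
Event 4 (transfer 200 taxes -> checking): taxes: 400 - 200 = 200, checking: 1150 + 200 = 1350. Balances: checking=1350, taxes=200
Event 5 (transfer 300 checking -> taxes): checking: 1350 - 300 = 1050, taxes: 200 + 300 = 500. Balances: checking=1050, taxes=500
Event 6 (withdraw 100 from checking): checking: 1050 - 100 = 950. Balances: checking=950, taxes=500
Event 7 (withdraw 150 from checking): checking: 950 - 150 = 800. Balances: checking=800, taxes=500
Event 8 (deposit 50 to checking): checking: 800 + 50 = 850. Balances: checking=850, taxes=500
Event 9 (withdraw 50 from taxes): taxes: 500 - 50 = 450. Balances: checking=850, taxes=450

Final balance of taxes: 450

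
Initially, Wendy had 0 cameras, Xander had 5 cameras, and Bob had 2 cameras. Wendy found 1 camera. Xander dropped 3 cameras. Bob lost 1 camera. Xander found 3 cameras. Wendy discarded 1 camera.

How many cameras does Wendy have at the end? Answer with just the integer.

Tracking counts step by step:
Start: Wendy=0, Xander=5, Bob=2
Event 1 (Wendy +1): Wendy: 0 -> 1. State: Wendy=1, Xander=5, Bob=2
Event 2 (Xander -3): Xander: 5 -> 2. State: Wendy=1, Xander=2, Bob=2
Event 3 (Bob -1): Bob: 2 -> 1. State: Wendy=1, Xander=2, Bob=1
Event 4 (Xander +3): Xander: 2 -> 5. State: Wendy=1, Xander=5, Bob=1
Event 5 (Wendy -1): Wendy: 1 -> 0. State: Wendy=0, Xander=5, Bob=1

Wendy's final count: 0

Answer: 0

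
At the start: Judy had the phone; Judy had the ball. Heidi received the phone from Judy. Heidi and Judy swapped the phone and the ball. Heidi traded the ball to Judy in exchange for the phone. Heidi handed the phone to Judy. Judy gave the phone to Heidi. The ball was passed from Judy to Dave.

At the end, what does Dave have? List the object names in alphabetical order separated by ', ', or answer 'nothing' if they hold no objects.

Answer: ball

Derivation:
Tracking all object holders:
Start: phone:Judy, ball:Judy
Event 1 (give phone: Judy -> Heidi). State: phone:Heidi, ball:Judy
Event 2 (swap phone<->ball: now phone:Judy, ball:Heidi). State: phone:Judy, ball:Heidi
Event 3 (swap ball<->phone: now ball:Judy, phone:Heidi). State: phone:Heidi, ball:Judy
Event 4 (give phone: Heidi -> Judy). State: phone:Judy, ball:Judy
Event 5 (give phone: Judy -> Heidi). State: phone:Heidi, ball:Judy
Event 6 (give ball: Judy -> Dave). State: phone:Heidi, ball:Dave

Final state: phone:Heidi, ball:Dave
Dave holds: ball.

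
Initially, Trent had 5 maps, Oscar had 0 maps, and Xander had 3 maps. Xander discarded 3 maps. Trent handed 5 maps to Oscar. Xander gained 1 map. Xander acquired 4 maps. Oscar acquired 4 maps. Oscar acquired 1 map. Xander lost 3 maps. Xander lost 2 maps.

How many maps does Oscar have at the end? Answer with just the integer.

Tracking counts step by step:
Start: Trent=5, Oscar=0, Xander=3
Event 1 (Xander -3): Xander: 3 -> 0. State: Trent=5, Oscar=0, Xander=0
Event 2 (Trent -> Oscar, 5): Trent: 5 -> 0, Oscar: 0 -> 5. State: Trent=0, Oscar=5, Xander=0
Event 3 (Xander +1): Xander: 0 -> 1. State: Trent=0, Oscar=5, Xander=1
Event 4 (Xander +4): Xander: 1 -> 5. State: Trent=0, Oscar=5, Xander=5
Event 5 (Oscar +4): Oscar: 5 -> 9. State: Trent=0, Oscar=9, Xander=5
Event 6 (Oscar +1): Oscar: 9 -> 10. State: Trent=0, Oscar=10, Xander=5
Event 7 (Xander -3): Xander: 5 -> 2. State: Trent=0, Oscar=10, Xander=2
Event 8 (Xander -2): Xander: 2 -> 0. State: Trent=0, Oscar=10, Xander=0

Oscar's final count: 10

Answer: 10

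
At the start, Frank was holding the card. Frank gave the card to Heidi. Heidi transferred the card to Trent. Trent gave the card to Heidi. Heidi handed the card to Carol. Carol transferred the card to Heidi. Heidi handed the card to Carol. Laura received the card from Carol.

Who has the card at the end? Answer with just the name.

Answer: Laura

Derivation:
Tracking the card through each event:
Start: Frank has the card.
After event 1: Heidi has the card.
After event 2: Trent has the card.
After event 3: Heidi has the card.
After event 4: Carol has the card.
After event 5: Heidi has the card.
After event 6: Carol has the card.
After event 7: Laura has the card.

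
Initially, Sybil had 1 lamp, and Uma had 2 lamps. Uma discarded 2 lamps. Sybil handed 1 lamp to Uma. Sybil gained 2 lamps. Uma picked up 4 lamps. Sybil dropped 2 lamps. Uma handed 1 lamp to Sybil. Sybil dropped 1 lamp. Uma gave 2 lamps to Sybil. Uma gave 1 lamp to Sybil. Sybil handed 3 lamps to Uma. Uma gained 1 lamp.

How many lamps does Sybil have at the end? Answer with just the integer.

Answer: 0

Derivation:
Tracking counts step by step:
Start: Sybil=1, Uma=2
Event 1 (Uma -2): Uma: 2 -> 0. State: Sybil=1, Uma=0
Event 2 (Sybil -> Uma, 1): Sybil: 1 -> 0, Uma: 0 -> 1. State: Sybil=0, Uma=1
Event 3 (Sybil +2): Sybil: 0 -> 2. State: Sybil=2, Uma=1
Event 4 (Uma +4): Uma: 1 -> 5. State: Sybil=2, Uma=5
Event 5 (Sybil -2): Sybil: 2 -> 0. State: Sybil=0, Uma=5
Event 6 (Uma -> Sybil, 1): Uma: 5 -> 4, Sybil: 0 -> 1. State: Sybil=1, Uma=4
Event 7 (Sybil -1): Sybil: 1 -> 0. State: Sybil=0, Uma=4
Event 8 (Uma -> Sybil, 2): Uma: 4 -> 2, Sybil: 0 -> 2. State: Sybil=2, Uma=2
Event 9 (Uma -> Sybil, 1): Uma: 2 -> 1, Sybil: 2 -> 3. State: Sybil=3, Uma=1
Event 10 (Sybil -> Uma, 3): Sybil: 3 -> 0, Uma: 1 -> 4. State: Sybil=0, Uma=4
Event 11 (Uma +1): Uma: 4 -> 5. State: Sybil=0, Uma=5

Sybil's final count: 0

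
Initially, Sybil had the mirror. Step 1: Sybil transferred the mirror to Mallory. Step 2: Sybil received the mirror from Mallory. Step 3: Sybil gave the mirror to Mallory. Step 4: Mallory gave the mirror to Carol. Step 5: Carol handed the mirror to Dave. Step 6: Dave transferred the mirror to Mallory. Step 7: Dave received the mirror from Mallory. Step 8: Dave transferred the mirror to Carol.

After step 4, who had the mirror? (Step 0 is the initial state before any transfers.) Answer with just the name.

Tracking the mirror holder through step 4:
After step 0 (start): Sybil
After step 1: Mallory
After step 2: Sybil
After step 3: Mallory
After step 4: Carol

At step 4, the holder is Carol.

Answer: Carol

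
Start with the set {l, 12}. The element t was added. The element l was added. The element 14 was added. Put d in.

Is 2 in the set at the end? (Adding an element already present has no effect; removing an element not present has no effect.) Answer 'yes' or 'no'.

Tracking the set through each operation:
Start: {12, l}
Event 1 (add t): added. Set: {12, l, t}
Event 2 (add l): already present, no change. Set: {12, l, t}
Event 3 (add 14): added. Set: {12, 14, l, t}
Event 4 (add d): added. Set: {12, 14, d, l, t}

Final set: {12, 14, d, l, t} (size 5)
2 is NOT in the final set.

Answer: no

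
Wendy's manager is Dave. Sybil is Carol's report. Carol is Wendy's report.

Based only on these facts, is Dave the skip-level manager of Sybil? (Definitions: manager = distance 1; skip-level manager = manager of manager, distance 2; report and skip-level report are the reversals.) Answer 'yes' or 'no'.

Answer: no

Derivation:
Reconstructing the manager chain from the given facts:
  Dave -> Wendy -> Carol -> Sybil
(each arrow means 'manager of the next')
Positions in the chain (0 = top):
  position of Dave: 0
  position of Wendy: 1
  position of Carol: 2
  position of Sybil: 3

Dave is at position 0, Sybil is at position 3; signed distance (j - i) = 3.
'skip-level manager' requires j - i = 2. Actual distance is 3, so the relation does NOT hold.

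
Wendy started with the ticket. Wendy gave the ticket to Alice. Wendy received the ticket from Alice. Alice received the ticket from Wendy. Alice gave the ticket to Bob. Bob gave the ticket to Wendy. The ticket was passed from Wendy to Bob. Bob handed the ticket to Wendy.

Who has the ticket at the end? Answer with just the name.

Answer: Wendy

Derivation:
Tracking the ticket through each event:
Start: Wendy has the ticket.
After event 1: Alice has the ticket.
After event 2: Wendy has the ticket.
After event 3: Alice has the ticket.
After event 4: Bob has the ticket.
After event 5: Wendy has the ticket.
After event 6: Bob has the ticket.
After event 7: Wendy has the ticket.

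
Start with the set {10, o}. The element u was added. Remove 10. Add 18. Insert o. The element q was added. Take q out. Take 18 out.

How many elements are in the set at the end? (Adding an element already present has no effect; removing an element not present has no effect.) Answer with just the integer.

Answer: 2

Derivation:
Tracking the set through each operation:
Start: {10, o}
Event 1 (add u): added. Set: {10, o, u}
Event 2 (remove 10): removed. Set: {o, u}
Event 3 (add 18): added. Set: {18, o, u}
Event 4 (add o): already present, no change. Set: {18, o, u}
Event 5 (add q): added. Set: {18, o, q, u}
Event 6 (remove q): removed. Set: {18, o, u}
Event 7 (remove 18): removed. Set: {o, u}

Final set: {o, u} (size 2)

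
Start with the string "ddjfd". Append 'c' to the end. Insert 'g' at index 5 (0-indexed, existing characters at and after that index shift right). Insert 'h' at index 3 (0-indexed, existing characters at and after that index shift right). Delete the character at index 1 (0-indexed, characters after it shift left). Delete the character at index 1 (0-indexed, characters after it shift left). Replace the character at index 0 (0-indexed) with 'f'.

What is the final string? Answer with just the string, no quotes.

Applying each edit step by step:
Start: "ddjfd"
Op 1 (append 'c'): "ddjfd" -> "ddjfdc"
Op 2 (insert 'g' at idx 5): "ddjfdc" -> "ddjfdgc"
Op 3 (insert 'h' at idx 3): "ddjfdgc" -> "ddjhfdgc"
Op 4 (delete idx 1 = 'd'): "ddjhfdgc" -> "djhfdgc"
Op 5 (delete idx 1 = 'j'): "djhfdgc" -> "dhfdgc"
Op 6 (replace idx 0: 'd' -> 'f'): "dhfdgc" -> "fhfdgc"

Answer: fhfdgc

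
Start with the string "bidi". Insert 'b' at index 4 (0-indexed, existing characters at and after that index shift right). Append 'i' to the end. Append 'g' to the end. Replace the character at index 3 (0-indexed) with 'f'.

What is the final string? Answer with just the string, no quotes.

Answer: bidfbig

Derivation:
Applying each edit step by step:
Start: "bidi"
Op 1 (insert 'b' at idx 4): "bidi" -> "bidib"
Op 2 (append 'i'): "bidib" -> "bidibi"
Op 3 (append 'g'): "bidibi" -> "bidibig"
Op 4 (replace idx 3: 'i' -> 'f'): "bidibig" -> "bidfbig"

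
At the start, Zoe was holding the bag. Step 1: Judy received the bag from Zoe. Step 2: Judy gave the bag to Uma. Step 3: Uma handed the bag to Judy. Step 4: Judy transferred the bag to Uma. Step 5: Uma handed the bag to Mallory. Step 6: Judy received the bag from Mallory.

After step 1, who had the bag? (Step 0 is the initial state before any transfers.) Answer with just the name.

Answer: Judy

Derivation:
Tracking the bag holder through step 1:
After step 0 (start): Zoe
After step 1: Judy

At step 1, the holder is Judy.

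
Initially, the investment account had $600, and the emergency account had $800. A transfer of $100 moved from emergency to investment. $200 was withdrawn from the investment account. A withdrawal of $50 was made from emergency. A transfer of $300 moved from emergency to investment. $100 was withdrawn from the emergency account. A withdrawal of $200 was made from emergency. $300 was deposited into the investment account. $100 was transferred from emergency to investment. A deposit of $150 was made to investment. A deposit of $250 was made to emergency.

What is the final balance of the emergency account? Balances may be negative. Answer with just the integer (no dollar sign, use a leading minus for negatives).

Tracking account balances step by step:
Start: investment=600, emergency=800
Event 1 (transfer 100 emergency -> investment): emergency: 800 - 100 = 700, investment: 600 + 100 = 700. Balances: investment=700, emergency=700
Event 2 (withdraw 200 from investment): investment: 700 - 200 = 500. Balances: investment=500, emergency=700
Event 3 (withdraw 50 from emergency): emergency: 700 - 50 = 650. Balances: investment=500, emergency=650
Event 4 (transfer 300 emergency -> investment): emergency: 650 - 300 = 350, investment: 500 + 300 = 800. Balances: investment=800, emergency=350
Event 5 (withdraw 100 from emergency): emergency: 350 - 100 = 250. Balances: investment=800, emergency=250
Event 6 (withdraw 200 from emergency): emergency: 250 - 200 = 50. Balances: investment=800, emergency=50
Event 7 (deposit 300 to investment): investment: 800 + 300 = 1100. Balances: investment=1100, emergency=50
Event 8 (transfer 100 emergency -> investment): emergency: 50 - 100 = -50, investment: 1100 + 100 = 1200. Balances: investment=1200, emergency=-50
Event 9 (deposit 150 to investment): investment: 1200 + 150 = 1350. Balances: investment=1350, emergency=-50
Event 10 (deposit 250 to emergency): emergency: -50 + 250 = 200. Balances: investment=1350, emergency=200

Final balance of emergency: 200

Answer: 200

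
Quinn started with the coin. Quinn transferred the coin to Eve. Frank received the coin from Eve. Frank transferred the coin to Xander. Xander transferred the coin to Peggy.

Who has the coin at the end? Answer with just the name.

Tracking the coin through each event:
Start: Quinn has the coin.
After event 1: Eve has the coin.
After event 2: Frank has the coin.
After event 3: Xander has the coin.
After event 4: Peggy has the coin.

Answer: Peggy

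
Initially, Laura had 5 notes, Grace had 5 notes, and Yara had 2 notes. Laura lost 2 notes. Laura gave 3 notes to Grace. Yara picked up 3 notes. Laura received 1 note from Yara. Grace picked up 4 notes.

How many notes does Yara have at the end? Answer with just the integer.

Answer: 4

Derivation:
Tracking counts step by step:
Start: Laura=5, Grace=5, Yara=2
Event 1 (Laura -2): Laura: 5 -> 3. State: Laura=3, Grace=5, Yara=2
Event 2 (Laura -> Grace, 3): Laura: 3 -> 0, Grace: 5 -> 8. State: Laura=0, Grace=8, Yara=2
Event 3 (Yara +3): Yara: 2 -> 5. State: Laura=0, Grace=8, Yara=5
Event 4 (Yara -> Laura, 1): Yara: 5 -> 4, Laura: 0 -> 1. State: Laura=1, Grace=8, Yara=4
Event 5 (Grace +4): Grace: 8 -> 12. State: Laura=1, Grace=12, Yara=4

Yara's final count: 4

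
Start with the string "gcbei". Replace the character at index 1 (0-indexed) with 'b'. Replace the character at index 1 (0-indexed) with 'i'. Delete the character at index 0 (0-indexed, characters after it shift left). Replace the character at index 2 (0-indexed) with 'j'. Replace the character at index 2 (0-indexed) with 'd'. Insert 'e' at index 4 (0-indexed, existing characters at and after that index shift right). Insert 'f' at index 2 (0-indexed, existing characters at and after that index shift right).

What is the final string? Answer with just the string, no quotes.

Answer: ibfdie

Derivation:
Applying each edit step by step:
Start: "gcbei"
Op 1 (replace idx 1: 'c' -> 'b'): "gcbei" -> "gbbei"
Op 2 (replace idx 1: 'b' -> 'i'): "gbbei" -> "gibei"
Op 3 (delete idx 0 = 'g'): "gibei" -> "ibei"
Op 4 (replace idx 2: 'e' -> 'j'): "ibei" -> "ibji"
Op 5 (replace idx 2: 'j' -> 'd'): "ibji" -> "ibdi"
Op 6 (insert 'e' at idx 4): "ibdi" -> "ibdie"
Op 7 (insert 'f' at idx 2): "ibdie" -> "ibfdie"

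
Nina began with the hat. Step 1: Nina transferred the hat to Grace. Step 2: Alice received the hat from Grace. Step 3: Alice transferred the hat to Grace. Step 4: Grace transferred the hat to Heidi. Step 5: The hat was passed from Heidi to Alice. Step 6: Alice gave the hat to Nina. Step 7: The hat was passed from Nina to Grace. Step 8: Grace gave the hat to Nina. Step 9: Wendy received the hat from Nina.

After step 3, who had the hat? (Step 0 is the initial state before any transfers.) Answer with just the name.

Answer: Grace

Derivation:
Tracking the hat holder through step 3:
After step 0 (start): Nina
After step 1: Grace
After step 2: Alice
After step 3: Grace

At step 3, the holder is Grace.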